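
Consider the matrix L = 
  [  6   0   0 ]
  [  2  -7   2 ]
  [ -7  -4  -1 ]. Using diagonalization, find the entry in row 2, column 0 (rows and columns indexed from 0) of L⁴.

Characteristic polynomial: λ^3 + 2λ^2 - 33λ - 90 = (λ - 6)(λ + 3)(λ + 5), so the eigenvalues are -5, -3, 6.
λ=-5: eigenvector (0, 1, 1).
λ=6: eigenvector (1, 0, -1).
λ=-3: eigenvector (0, 1, 2).
P = [[0, 1, 0], [1, 0, 1], [1, -1, 2]], D = diag(-5, 6, -3), P⁻¹ = [[-1, 2, -1], [1, 0, 0], [1, -1, 1]].
L⁴ = P·diag(625, 1296, 81)·P⁻¹ = [[1296, 0, 0], [-544, 1169, -544], [-1759, 1088, -463]].
The requested entry is -1759.

-1759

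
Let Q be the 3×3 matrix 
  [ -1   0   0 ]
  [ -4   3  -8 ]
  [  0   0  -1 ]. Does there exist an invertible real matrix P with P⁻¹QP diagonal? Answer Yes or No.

Yes

Characteristic polynomial: p(s) = s^3 - s^2 - 5s - 3 = (s - 3)(s + 1)^2.
s = -1 has algebraic multiplicity 2; rank(Q + 1I) = 1, so geometric multiplicity = 2.
Every eigenvalue has geometric = algebraic multiplicity, so Q is diagonalizable.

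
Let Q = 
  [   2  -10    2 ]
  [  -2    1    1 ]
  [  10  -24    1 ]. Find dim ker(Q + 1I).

1

Q + 1I = [[3, -10, 2], [-2, 2, 1], [10, -24, 2]].
This matrix has rank 2, so its null space has dimension 3 − 2 = 1.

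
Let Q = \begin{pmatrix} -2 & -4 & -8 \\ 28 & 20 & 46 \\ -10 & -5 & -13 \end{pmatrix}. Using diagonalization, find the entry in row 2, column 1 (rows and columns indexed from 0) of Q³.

-35

Characteristic polynomial: t^3 - 5t^2 - 12t + 36 = (t - 6)(t - 2)(t + 3), so the eigenvalues are -3, 2, 6.
t=6: eigenvector (1, -2, 0).
t=-3: eigenvector (0, -2, 1).
t=2: eigenvector (1, 1, -1).
P = [[1, 0, 1], [-2, -2, 1], [0, 1, -1]], D = diag(6, -3, 2), P⁻¹ = [[-1, -1, -2], [2, 1, 3], [2, 1, 2]].
Q³ = P·diag(216, -27, 8)·P⁻¹ = [[-200, -208, -416], [556, 494, 1042], [-70, -35, -97]].
The requested entry is -35.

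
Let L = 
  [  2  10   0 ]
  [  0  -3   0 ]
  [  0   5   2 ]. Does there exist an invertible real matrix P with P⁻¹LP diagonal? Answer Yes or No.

Characteristic polynomial: p(t) = t^3 - t^2 - 8t + 12 = (t - 2)^2(t + 3).
t = 2 has algebraic multiplicity 2; rank(L − 2I) = 1, so geometric multiplicity = 2.
Every eigenvalue has geometric = algebraic multiplicity, so L is diagonalizable.

Yes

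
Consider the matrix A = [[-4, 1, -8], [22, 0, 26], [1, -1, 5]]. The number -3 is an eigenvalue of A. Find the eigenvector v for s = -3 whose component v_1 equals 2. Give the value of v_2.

A + 3I = [[-1, 1, -8], [22, 3, 26], [1, -1, 8]].
Solving (A + 3I)v = 0 gives the eigenspace spanned by (2, -6, -1).
With v_1 = 2, v = (2, -6, -1), so v_2 = -6.

-6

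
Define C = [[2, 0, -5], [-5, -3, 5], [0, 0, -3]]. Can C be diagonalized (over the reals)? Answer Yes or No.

Yes

Characteristic polynomial: p(λ) = λ^3 + 4λ^2 - 3λ - 18 = (λ - 2)(λ + 3)^2.
λ = -3 has algebraic multiplicity 2; rank(C + 3I) = 1, so geometric multiplicity = 2.
Every eigenvalue has geometric = algebraic multiplicity, so C is diagonalizable.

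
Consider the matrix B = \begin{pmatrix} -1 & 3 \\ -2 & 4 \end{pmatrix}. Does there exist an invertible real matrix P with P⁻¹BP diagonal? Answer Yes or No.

Characteristic polynomial: p(μ) = μ^2 - 3μ + 2 = (μ - 2)(μ - 1).
All 2 eigenvalues are distinct, so B is diagonalizable.

Yes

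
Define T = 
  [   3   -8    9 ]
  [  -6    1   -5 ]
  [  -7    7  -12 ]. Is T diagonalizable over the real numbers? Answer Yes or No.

Characteristic polynomial: p(μ) = μ^3 + 8μ^2 + 5μ - 50 = (μ - 2)(μ + 5)^2.
μ = -5 has algebraic multiplicity 2; rank(T + 5I) = 2, so geometric multiplicity = 1.
Geometric multiplicity < algebraic multiplicity, so T is not diagonalizable.

No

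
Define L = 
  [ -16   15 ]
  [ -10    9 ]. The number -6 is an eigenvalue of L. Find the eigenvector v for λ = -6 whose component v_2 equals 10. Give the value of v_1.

15

L + 6I = [[-10, 15], [-10, 15]].
Solving (L + 6I)v = 0 gives the eigenspace spanned by (15, 10).
With v_2 = 10, v = (15, 10), so v_1 = 15.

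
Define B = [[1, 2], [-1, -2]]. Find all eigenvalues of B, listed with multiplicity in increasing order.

Characteristic polynomial: p(t) = t^2 + t = t(t + 1).
Roots (with multiplicity): -1, 0.

-1, 0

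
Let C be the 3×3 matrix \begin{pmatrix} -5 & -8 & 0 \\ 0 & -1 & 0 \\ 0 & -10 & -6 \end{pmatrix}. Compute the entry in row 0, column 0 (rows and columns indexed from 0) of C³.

Characteristic polynomial: t^3 + 12t^2 + 41t + 30 = (t + 1)(t + 5)(t + 6), so the eigenvalues are -6, -5, -1.
t=-5: eigenvector (1, 0, 0).
t=-1: eigenvector (-2, 1, -2).
t=-6: eigenvector (0, 0, 1).
P = [[1, -2, 0], [0, 1, 0], [0, -2, 1]], D = diag(-5, -1, -6), P⁻¹ = [[1, 2, 0], [0, 1, 0], [0, 2, 1]].
C³ = P·diag(-125, -1, -216)·P⁻¹ = [[-125, -248, 0], [0, -1, 0], [0, -430, -216]].
The requested entry is -125.

-125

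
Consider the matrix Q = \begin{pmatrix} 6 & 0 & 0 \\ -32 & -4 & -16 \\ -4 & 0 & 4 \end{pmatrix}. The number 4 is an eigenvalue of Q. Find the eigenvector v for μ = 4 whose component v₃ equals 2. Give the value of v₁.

0

Q − 4I = [[2, 0, 0], [-32, -8, -16], [-4, 0, 0]].
Solving (Q − 4I)v = 0 gives the eigenspace spanned by (0, -4, 2).
With v₃ = 2, v = (0, -4, 2), so v₁ = 0.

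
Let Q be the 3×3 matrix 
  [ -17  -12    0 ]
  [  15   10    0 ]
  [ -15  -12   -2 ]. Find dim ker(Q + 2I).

2

Q + 2I = [[-15, -12, 0], [15, 12, 0], [-15, -12, 0]].
This matrix has rank 1, so its null space has dimension 3 − 1 = 2.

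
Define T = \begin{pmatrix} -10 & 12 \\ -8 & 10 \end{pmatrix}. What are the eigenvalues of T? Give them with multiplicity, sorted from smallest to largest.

Characteristic polynomial: p(μ) = μ^2 - 4 = (μ - 2)(μ + 2).
Roots (with multiplicity): -2, 2.

-2, 2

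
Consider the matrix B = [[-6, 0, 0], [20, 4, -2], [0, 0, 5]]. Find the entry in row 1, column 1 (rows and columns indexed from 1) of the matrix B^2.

Characteristic polynomial: λ^3 - 3λ^2 - 34λ + 120 = (λ - 5)(λ - 4)(λ + 6), so the eigenvalues are -6, 4, 5.
λ=-6: eigenvector (1, -2, 0).
λ=5: eigenvector (0, -2, 1).
λ=4: eigenvector (0, 1, 0).
P = [[1, 0, 0], [-2, -2, 1], [0, 1, 0]], D = diag(-6, 5, 4), P⁻¹ = [[1, 0, 0], [0, 0, 1], [2, 1, 2]].
B² = P·diag(36, 25, 16)·P⁻¹ = [[36, 0, 0], [-40, 16, -18], [0, 0, 25]].
The requested entry is 36.

36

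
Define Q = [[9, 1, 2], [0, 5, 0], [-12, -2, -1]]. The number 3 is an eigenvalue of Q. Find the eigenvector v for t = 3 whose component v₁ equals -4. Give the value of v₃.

12

Q − 3I = [[6, 1, 2], [0, 2, 0], [-12, -2, -4]].
Solving (Q − 3I)v = 0 gives the eigenspace spanned by (-4, 0, 12).
With v₁ = -4, v = (-4, 0, 12), so v₃ = 12.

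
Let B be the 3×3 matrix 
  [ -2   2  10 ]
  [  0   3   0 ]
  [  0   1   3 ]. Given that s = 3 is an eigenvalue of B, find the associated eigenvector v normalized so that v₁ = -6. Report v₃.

B − 3I = [[-5, 2, 10], [0, 0, 0], [0, 1, 0]].
Solving (B − 3I)v = 0 gives the eigenspace spanned by (-6, 0, -3).
With v₁ = -6, v = (-6, 0, -3), so v₃ = -3.

-3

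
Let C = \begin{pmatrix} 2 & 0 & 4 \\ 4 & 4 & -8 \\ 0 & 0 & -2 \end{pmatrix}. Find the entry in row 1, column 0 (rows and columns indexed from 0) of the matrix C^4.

Characteristic polynomial: s^3 - 4s^2 - 4s + 16 = (s - 4)(s - 2)(s + 2), so the eigenvalues are -2, 2, 4.
s=2: eigenvector (1, -2, 0).
s=4: eigenvector (0, 1, 0).
s=-2: eigenvector (-1, 2, 1).
P = [[1, 0, -1], [-2, 1, 2], [0, 0, 1]], D = diag(2, 4, -2), P⁻¹ = [[1, 0, 1], [2, 1, 0], [0, 0, 1]].
C⁴ = P·diag(16, 256, 16)·P⁻¹ = [[16, 0, 0], [480, 256, 0], [0, 0, 16]].
The requested entry is 480.

480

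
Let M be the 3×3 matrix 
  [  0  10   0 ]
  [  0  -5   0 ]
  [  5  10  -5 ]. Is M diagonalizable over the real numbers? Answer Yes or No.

Yes

Characteristic polynomial: p(t) = t^3 + 10t^2 + 25t = t(t + 5)^2.
t = -5 has algebraic multiplicity 2; rank(M + 5I) = 1, so geometric multiplicity = 2.
Every eigenvalue has geometric = algebraic multiplicity, so M is diagonalizable.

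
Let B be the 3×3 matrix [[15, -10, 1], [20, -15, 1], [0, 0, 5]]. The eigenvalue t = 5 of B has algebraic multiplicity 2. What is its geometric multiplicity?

1

B − 5I = [[10, -10, 1], [20, -20, 1], [0, 0, 0]].
This matrix has rank 2, so its null space has dimension 3 − 2 = 1.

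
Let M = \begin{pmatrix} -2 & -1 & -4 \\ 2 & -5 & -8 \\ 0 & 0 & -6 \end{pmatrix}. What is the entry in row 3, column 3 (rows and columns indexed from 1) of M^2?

36

Characteristic polynomial: t^3 + 13t^2 + 54t + 72 = (t + 3)(t + 4)(t + 6), so the eigenvalues are -6, -4, -3.
t=-3: eigenvector (1, 1, 0).
t=-4: eigenvector (1, 2, 0).
t=-6: eigenvector (2, 4, 1).
P = [[1, 1, 2], [1, 2, 4], [0, 0, 1]], D = diag(-3, -4, -6), P⁻¹ = [[2, -1, 0], [-1, 1, -2], [0, 0, 1]].
M² = P·diag(9, 16, 36)·P⁻¹ = [[2, 7, 40], [-14, 23, 80], [0, 0, 36]].
The requested entry is 36.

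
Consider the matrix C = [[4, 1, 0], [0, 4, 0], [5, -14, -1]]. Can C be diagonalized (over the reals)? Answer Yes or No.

No

Characteristic polynomial: p(r) = r^3 - 7r^2 + 8r + 16 = (r - 4)^2(r + 1).
r = 4 has algebraic multiplicity 2; rank(C − 4I) = 2, so geometric multiplicity = 1.
Geometric multiplicity < algebraic multiplicity, so C is not diagonalizable.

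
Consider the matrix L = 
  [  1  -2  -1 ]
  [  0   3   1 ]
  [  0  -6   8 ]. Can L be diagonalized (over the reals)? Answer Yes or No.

Yes

Characteristic polynomial: p(μ) = μ^3 - 12μ^2 + 41μ - 30 = (μ - 6)(μ - 5)(μ - 1).
All 3 eigenvalues are distinct, so L is diagonalizable.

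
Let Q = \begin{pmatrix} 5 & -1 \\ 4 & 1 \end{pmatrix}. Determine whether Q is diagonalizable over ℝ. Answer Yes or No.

No

Characteristic polynomial: p(μ) = μ^2 - 6μ + 9 = (μ - 3)^2.
μ = 3 has algebraic multiplicity 2; rank(Q − 3I) = 1, so geometric multiplicity = 1.
Geometric multiplicity < algebraic multiplicity, so Q is not diagonalizable.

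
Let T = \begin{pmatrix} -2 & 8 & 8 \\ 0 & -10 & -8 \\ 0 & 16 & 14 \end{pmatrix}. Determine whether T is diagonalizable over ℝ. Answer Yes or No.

Characteristic polynomial: p(λ) = λ^3 - 2λ^2 - 20λ - 24 = (λ - 6)(λ + 2)^2.
λ = -2 has algebraic multiplicity 2; rank(T + 2I) = 1, so geometric multiplicity = 2.
Every eigenvalue has geometric = algebraic multiplicity, so T is diagonalizable.

Yes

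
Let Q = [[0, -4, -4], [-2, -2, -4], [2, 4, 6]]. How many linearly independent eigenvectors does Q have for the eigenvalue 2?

Q − 2I = [[-2, -4, -4], [-2, -4, -4], [2, 4, 4]].
This matrix has rank 1, so its null space has dimension 3 − 1 = 2.

2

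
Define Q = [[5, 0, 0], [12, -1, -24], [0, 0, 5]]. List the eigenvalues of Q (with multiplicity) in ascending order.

Characteristic polynomial: p(r) = r^3 - 9r^2 + 15r + 25 = (r - 5)^2(r + 1).
Roots (with multiplicity): -1, 5, 5.

-1, 5, 5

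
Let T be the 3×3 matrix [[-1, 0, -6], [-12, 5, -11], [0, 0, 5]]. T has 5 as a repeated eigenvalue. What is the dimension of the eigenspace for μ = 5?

1

T − 5I = [[-6, 0, -6], [-12, 0, -11], [0, 0, 0]].
This matrix has rank 2, so its null space has dimension 3 − 2 = 1.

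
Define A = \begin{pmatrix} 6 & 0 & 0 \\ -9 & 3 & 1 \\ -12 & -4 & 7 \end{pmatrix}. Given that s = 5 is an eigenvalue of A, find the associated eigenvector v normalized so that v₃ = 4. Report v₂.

A − 5I = [[1, 0, 0], [-9, -2, 1], [-12, -4, 2]].
Solving (A − 5I)v = 0 gives the eigenspace spanned by (0, 2, 4).
With v₃ = 4, v = (0, 2, 4), so v₂ = 2.

2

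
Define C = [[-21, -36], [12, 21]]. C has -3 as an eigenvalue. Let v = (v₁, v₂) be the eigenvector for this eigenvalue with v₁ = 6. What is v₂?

C + 3I = [[-18, -36], [12, 24]].
Solving (C + 3I)v = 0 gives the eigenspace spanned by (6, -3).
With v₁ = 6, v = (6, -3), so v₂ = -3.

-3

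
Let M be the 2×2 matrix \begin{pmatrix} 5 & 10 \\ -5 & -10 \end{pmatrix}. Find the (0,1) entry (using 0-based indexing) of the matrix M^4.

-1250

Characteristic polynomial: λ^2 + 5λ = λ(λ + 5), so the eigenvalues are -5, 0.
λ=-5: eigenvector (-1, 1).
λ=0: eigenvector (2, -1).
P = [[-1, 2], [1, -1]], D = diag(-5, 0), P⁻¹ = [[1, 2], [1, 1]].
M⁴ = P·diag(625, 0)·P⁻¹ = [[-625, -1250], [625, 1250]].
The requested entry is -1250.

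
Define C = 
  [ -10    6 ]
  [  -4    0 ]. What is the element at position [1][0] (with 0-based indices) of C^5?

-13504

Characteristic polynomial: s^2 + 10s + 24 = (s + 4)(s + 6), so the eigenvalues are -6, -4.
s=-4: eigenvector (1, 1).
s=-6: eigenvector (3, 2).
P = [[1, 3], [1, 2]], D = diag(-4, -6), P⁻¹ = [[-2, 3], [1, -1]].
C⁵ = P·diag(-1024, -7776)·P⁻¹ = [[-21280, 20256], [-13504, 12480]].
The requested entry is -13504.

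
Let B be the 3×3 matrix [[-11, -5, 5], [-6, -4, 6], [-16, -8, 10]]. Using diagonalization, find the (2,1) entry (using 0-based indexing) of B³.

-224

Characteristic polynomial: t^3 + 5t^2 - 8t - 12 = (t - 2)(t + 1)(t + 6), so the eigenvalues are -6, -1, 2.
t=-1: eigenvector (1, -2, 0).
t=-6: eigenvector (1, 0, 1).
t=2: eigenvector (0, 1, 1).
P = [[1, 1, 0], [-2, 0, 1], [0, 1, 1]], D = diag(-1, -6, 2), P⁻¹ = [[-1, -1, 1], [2, 1, -1], [-2, -1, 2]].
B³ = P·diag(-1, -216, 8)·P⁻¹ = [[-431, -215, 215], [-18, -10, 18], [-448, -224, 232]].
The requested entry is -224.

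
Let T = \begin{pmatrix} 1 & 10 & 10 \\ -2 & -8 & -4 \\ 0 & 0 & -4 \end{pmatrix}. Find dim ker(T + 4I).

2

T + 4I = [[5, 10, 10], [-2, -4, -4], [0, 0, 0]].
This matrix has rank 1, so its null space has dimension 3 − 1 = 2.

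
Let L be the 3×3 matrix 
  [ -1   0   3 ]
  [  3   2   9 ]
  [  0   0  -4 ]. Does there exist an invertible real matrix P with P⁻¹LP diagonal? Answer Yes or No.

Yes

Characteristic polynomial: p(r) = r^3 + 3r^2 - 6r - 8 = (r - 2)(r + 1)(r + 4).
All 3 eigenvalues are distinct, so L is diagonalizable.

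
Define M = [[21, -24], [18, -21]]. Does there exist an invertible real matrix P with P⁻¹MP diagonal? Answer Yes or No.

Yes

Characteristic polynomial: p(λ) = λ^2 - 9 = (λ - 3)(λ + 3).
All 2 eigenvalues are distinct, so M is diagonalizable.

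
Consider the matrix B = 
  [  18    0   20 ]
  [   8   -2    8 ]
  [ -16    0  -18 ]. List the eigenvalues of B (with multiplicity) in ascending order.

-2, -2, 2

Characteristic polynomial: p(r) = r^3 + 2r^2 - 4r - 8 = (r - 2)(r + 2)^2.
Roots (with multiplicity): -2, -2, 2.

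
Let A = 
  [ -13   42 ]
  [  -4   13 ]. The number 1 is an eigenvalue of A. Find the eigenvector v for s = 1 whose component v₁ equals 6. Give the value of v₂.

A − 1I = [[-14, 42], [-4, 12]].
Solving (A − 1I)v = 0 gives the eigenspace spanned by (6, 2).
With v₁ = 6, v = (6, 2), so v₂ = 2.

2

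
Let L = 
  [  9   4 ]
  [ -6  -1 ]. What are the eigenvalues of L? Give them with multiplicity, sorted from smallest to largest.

Characteristic polynomial: p(t) = t^2 - 8t + 15 = (t - 5)(t - 3).
Roots (with multiplicity): 3, 5.

3, 5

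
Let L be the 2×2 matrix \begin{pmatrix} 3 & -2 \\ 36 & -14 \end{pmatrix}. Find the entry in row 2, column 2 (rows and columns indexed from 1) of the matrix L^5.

-44984

Characteristic polynomial: λ^2 + 11λ + 30 = (λ + 5)(λ + 6), so the eigenvalues are -6, -5.
λ=-5: eigenvector (1, 4).
λ=-6: eigenvector (2, 9).
P = [[1, 2], [4, 9]], D = diag(-5, -6), P⁻¹ = [[9, -2], [-4, 1]].
L⁵ = P·diag(-3125, -7776)·P⁻¹ = [[34083, -9302], [167436, -44984]].
The requested entry is -44984.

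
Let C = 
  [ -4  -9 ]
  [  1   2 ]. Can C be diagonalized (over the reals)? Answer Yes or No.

No

Characteristic polynomial: p(μ) = μ^2 + 2μ + 1 = (μ + 1)^2.
μ = -1 has algebraic multiplicity 2; rank(C + 1I) = 1, so geometric multiplicity = 1.
Geometric multiplicity < algebraic multiplicity, so C is not diagonalizable.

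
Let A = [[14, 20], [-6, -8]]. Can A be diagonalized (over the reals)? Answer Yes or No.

Characteristic polynomial: p(r) = r^2 - 6r + 8 = (r - 4)(r - 2).
All 2 eigenvalues are distinct, so A is diagonalizable.

Yes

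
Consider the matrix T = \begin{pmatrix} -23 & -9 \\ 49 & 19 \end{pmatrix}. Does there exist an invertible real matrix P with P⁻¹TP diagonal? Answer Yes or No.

No

Characteristic polynomial: p(s) = s^2 + 4s + 4 = (s + 2)^2.
s = -2 has algebraic multiplicity 2; rank(T + 2I) = 1, so geometric multiplicity = 1.
Geometric multiplicity < algebraic multiplicity, so T is not diagonalizable.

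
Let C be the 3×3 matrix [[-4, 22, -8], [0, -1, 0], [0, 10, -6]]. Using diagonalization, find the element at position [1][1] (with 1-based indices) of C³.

Characteristic polynomial: μ^3 + 11μ^2 + 34μ + 24 = (μ + 1)(μ + 4)(μ + 6), so the eigenvalues are -6, -4, -1.
μ=-4: eigenvector (1, 0, 0).
μ=-1: eigenvector (2, 1, 2).
μ=-6: eigenvector (4, 0, 1).
P = [[1, 2, 4], [0, 1, 0], [0, 2, 1]], D = diag(-4, -1, -6), P⁻¹ = [[1, 6, -4], [0, 1, 0], [0, -2, 1]].
C³ = P·diag(-64, -1, -216)·P⁻¹ = [[-64, 1342, -608], [0, -1, 0], [0, 430, -216]].
The requested entry is -64.

-64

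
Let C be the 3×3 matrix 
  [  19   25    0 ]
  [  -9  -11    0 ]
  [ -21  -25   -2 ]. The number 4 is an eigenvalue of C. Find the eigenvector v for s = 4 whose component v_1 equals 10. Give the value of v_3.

-10

C − 4I = [[15, 25, 0], [-9, -15, 0], [-21, -25, -6]].
Solving (C − 4I)v = 0 gives the eigenspace spanned by (10, -6, -10).
With v_1 = 10, v = (10, -6, -10), so v_3 = -10.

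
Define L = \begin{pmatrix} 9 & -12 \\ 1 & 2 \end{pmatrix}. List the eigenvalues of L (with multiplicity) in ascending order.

5, 6

Characteristic polynomial: p(r) = r^2 - 11r + 30 = (r - 6)(r - 5).
Roots (with multiplicity): 5, 6.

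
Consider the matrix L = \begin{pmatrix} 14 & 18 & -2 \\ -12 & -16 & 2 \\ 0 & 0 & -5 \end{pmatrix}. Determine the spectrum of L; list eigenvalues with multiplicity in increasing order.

-5, -4, 2

Characteristic polynomial: p(t) = t^3 + 7t^2 + 2t - 40 = (t - 2)(t + 4)(t + 5).
Roots (with multiplicity): -5, -4, 2.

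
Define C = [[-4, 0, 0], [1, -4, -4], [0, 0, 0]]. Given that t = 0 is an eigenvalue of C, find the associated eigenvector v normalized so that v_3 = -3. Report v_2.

C = [[-4, 0, 0], [1, -4, -4], [0, 0, 0]].
Solving (C)v = 0 gives the eigenspace spanned by (0, 3, -3).
With v_3 = -3, v = (0, 3, -3), so v_2 = 3.

3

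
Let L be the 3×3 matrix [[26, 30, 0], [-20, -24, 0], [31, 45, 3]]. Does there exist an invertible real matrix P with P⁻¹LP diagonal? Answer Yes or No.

Yes

Characteristic polynomial: p(λ) = λ^3 - 5λ^2 - 18λ + 72 = (λ - 6)(λ - 3)(λ + 4).
All 3 eigenvalues are distinct, so L is diagonalizable.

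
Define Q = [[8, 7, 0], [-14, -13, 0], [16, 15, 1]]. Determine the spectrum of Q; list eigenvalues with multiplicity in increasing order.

Characteristic polynomial: p(s) = s^3 + 4s^2 - 11s + 6 = (s - 1)^2(s + 6).
Roots (with multiplicity): -6, 1, 1.

-6, 1, 1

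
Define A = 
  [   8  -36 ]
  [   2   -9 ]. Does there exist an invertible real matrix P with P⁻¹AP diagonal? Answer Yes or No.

Yes

Characteristic polynomial: p(μ) = μ^2 + μ = μ(μ + 1).
All 2 eigenvalues are distinct, so A is diagonalizable.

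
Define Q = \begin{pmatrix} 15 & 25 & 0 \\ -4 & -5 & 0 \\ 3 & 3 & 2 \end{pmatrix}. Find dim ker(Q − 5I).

1

Q − 5I = [[10, 25, 0], [-4, -10, 0], [3, 3, -3]].
This matrix has rank 2, so its null space has dimension 3 − 2 = 1.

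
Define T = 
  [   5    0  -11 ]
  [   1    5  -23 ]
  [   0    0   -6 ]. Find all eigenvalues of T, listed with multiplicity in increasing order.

-6, 5, 5

Characteristic polynomial: p(μ) = μ^3 - 4μ^2 - 35μ + 150 = (μ - 5)^2(μ + 6).
Roots (with multiplicity): -6, 5, 5.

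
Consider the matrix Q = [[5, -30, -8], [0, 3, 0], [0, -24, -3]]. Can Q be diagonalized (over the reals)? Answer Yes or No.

Characteristic polynomial: p(μ) = μ^3 - 5μ^2 - 9μ + 45 = (μ - 5)(μ - 3)(μ + 3).
All 3 eigenvalues are distinct, so Q is diagonalizable.

Yes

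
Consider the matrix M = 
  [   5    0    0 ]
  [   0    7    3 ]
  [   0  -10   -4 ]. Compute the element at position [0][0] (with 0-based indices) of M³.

125

Characteristic polynomial: s^3 - 8s^2 + 17s - 10 = (s - 5)(s - 2)(s - 1), so the eigenvalues are 1, 2, 5.
s=1: eigenvector (0, 1, -2).
s=5: eigenvector (1, 0, 0).
s=2: eigenvector (0, 3, -5).
P = [[0, 1, 0], [1, 0, 3], [-2, 0, -5]], D = diag(1, 5, 2), P⁻¹ = [[0, -5, -3], [1, 0, 0], [0, 2, 1]].
M³ = P·diag(1, 125, 8)·P⁻¹ = [[125, 0, 0], [0, 43, 21], [0, -70, -34]].
The requested entry is 125.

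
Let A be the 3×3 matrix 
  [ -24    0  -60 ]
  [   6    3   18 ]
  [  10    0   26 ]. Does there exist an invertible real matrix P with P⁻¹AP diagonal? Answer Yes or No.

Characteristic polynomial: p(μ) = μ^3 - 5μ^2 - 18μ + 72 = (μ - 6)(μ - 3)(μ + 4).
All 3 eigenvalues are distinct, so A is diagonalizable.

Yes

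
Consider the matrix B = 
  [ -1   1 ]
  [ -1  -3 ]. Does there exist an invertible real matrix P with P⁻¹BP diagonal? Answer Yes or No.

Characteristic polynomial: p(s) = s^2 + 4s + 4 = (s + 2)^2.
s = -2 has algebraic multiplicity 2; rank(B + 2I) = 1, so geometric multiplicity = 1.
Geometric multiplicity < algebraic multiplicity, so B is not diagonalizable.

No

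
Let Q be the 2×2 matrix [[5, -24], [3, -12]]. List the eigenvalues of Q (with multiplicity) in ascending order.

Characteristic polynomial: p(μ) = μ^2 + 7μ + 12 = (μ + 3)(μ + 4).
Roots (with multiplicity): -4, -3.

-4, -3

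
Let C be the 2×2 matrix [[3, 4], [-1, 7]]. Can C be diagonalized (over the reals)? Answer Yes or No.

No

Characteristic polynomial: p(λ) = λ^2 - 10λ + 25 = (λ - 5)^2.
λ = 5 has algebraic multiplicity 2; rank(C − 5I) = 1, so geometric multiplicity = 1.
Geometric multiplicity < algebraic multiplicity, so C is not diagonalizable.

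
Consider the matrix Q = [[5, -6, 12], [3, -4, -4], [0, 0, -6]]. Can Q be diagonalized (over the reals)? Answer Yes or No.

Yes

Characteristic polynomial: p(μ) = μ^3 + 5μ^2 - 8μ - 12 = (μ - 2)(μ + 1)(μ + 6).
All 3 eigenvalues are distinct, so Q is diagonalizable.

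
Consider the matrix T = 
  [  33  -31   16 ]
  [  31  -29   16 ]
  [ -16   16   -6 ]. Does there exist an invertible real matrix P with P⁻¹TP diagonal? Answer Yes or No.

No

Characteristic polynomial: p(λ) = λ^3 + 2λ^2 - 20λ + 24 = (λ - 2)^2(λ + 6).
λ = 2 has algebraic multiplicity 2; rank(T − 2I) = 2, so geometric multiplicity = 1.
Geometric multiplicity < algebraic multiplicity, so T is not diagonalizable.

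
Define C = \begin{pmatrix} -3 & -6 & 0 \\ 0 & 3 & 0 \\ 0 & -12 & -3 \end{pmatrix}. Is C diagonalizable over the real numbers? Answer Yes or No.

Characteristic polynomial: p(λ) = λ^3 + 3λ^2 - 9λ - 27 = (λ - 3)(λ + 3)^2.
λ = -3 has algebraic multiplicity 2; rank(C + 3I) = 1, so geometric multiplicity = 2.
Every eigenvalue has geometric = algebraic multiplicity, so C is diagonalizable.

Yes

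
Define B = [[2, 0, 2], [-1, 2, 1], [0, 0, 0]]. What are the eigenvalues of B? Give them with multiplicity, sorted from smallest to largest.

Characteristic polynomial: p(s) = s^3 - 4s^2 + 4s = s(s - 2)^2.
Roots (with multiplicity): 0, 2, 2.

0, 2, 2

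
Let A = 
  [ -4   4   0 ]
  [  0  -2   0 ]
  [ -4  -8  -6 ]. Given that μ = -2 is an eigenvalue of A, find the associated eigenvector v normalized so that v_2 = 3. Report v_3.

-12

A + 2I = [[-2, 4, 0], [0, 0, 0], [-4, -8, -4]].
Solving (A + 2I)v = 0 gives the eigenspace spanned by (6, 3, -12).
With v_2 = 3, v = (6, 3, -12), so v_3 = -12.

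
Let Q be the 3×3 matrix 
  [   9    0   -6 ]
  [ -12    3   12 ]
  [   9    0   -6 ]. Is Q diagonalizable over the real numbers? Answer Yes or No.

Yes

Characteristic polynomial: p(t) = t^3 - 6t^2 + 9t = t(t - 3)^2.
t = 3 has algebraic multiplicity 2; rank(Q − 3I) = 1, so geometric multiplicity = 2.
Every eigenvalue has geometric = algebraic multiplicity, so Q is diagonalizable.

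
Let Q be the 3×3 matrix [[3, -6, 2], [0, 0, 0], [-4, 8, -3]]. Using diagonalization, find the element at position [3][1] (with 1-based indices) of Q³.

Characteristic polynomial: s^3 - s = s(s - 1)(s + 1), so the eigenvalues are -1, 0, 1.
s=-1: eigenvector (1, 0, -2).
s=0: eigenvector (2, 1, 0).
s=1: eigenvector (1, 0, -1).
P = [[1, 2, 1], [0, 1, 0], [-2, 0, -1]], D = diag(-1, 0, 1), P⁻¹ = [[-1, 2, -1], [0, 1, 0], [2, -4, 1]].
Q³ = P·diag(-1, 0, 1)·P⁻¹ = [[3, -6, 2], [0, 0, 0], [-4, 8, -3]].
The requested entry is -4.

-4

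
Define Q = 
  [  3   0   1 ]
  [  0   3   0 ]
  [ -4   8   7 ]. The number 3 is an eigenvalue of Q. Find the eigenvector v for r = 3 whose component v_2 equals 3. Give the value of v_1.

Q − 3I = [[0, 0, 1], [0, 0, 0], [-4, 8, 4]].
Solving (Q − 3I)v = 0 gives the eigenspace spanned by (6, 3, 0).
With v_2 = 3, v = (6, 3, 0), so v_1 = 6.

6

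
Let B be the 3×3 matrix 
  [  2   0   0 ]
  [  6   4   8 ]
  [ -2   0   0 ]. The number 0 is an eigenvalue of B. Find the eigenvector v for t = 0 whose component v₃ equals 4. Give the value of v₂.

-8

B = [[2, 0, 0], [6, 4, 8], [-2, 0, 0]].
Solving (B)v = 0 gives the eigenspace spanned by (0, -8, 4).
With v₃ = 4, v = (0, -8, 4), so v₂ = -8.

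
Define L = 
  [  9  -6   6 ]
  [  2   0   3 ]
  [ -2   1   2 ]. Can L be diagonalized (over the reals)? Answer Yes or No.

No

Characteristic polynomial: p(r) = r^3 - 11r^2 + 39r - 45 = (r - 5)(r - 3)^2.
r = 3 has algebraic multiplicity 2; rank(L − 3I) = 2, so geometric multiplicity = 1.
Geometric multiplicity < algebraic multiplicity, so L is not diagonalizable.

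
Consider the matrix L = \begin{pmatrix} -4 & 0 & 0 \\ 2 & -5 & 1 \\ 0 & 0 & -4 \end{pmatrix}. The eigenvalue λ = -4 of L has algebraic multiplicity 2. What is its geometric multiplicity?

L + 4I = [[0, 0, 0], [2, -1, 1], [0, 0, 0]].
This matrix has rank 1, so its null space has dimension 3 − 1 = 2.

2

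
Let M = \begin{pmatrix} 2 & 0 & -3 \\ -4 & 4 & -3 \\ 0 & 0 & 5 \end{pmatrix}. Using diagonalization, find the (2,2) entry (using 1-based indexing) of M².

16

Characteristic polynomial: s^3 - 11s^2 + 38s - 40 = (s - 5)(s - 4)(s - 2), so the eigenvalues are 2, 4, 5.
s=2: eigenvector (1, 2, 0).
s=4: eigenvector (0, 1, 0).
s=5: eigenvector (-1, 1, 1).
P = [[1, 0, -1], [2, 1, 1], [0, 0, 1]], D = diag(2, 4, 5), P⁻¹ = [[1, 0, 1], [-2, 1, -3], [0, 0, 1]].
M² = P·diag(4, 16, 25)·P⁻¹ = [[4, 0, -21], [-24, 16, -15], [0, 0, 25]].
The requested entry is 16.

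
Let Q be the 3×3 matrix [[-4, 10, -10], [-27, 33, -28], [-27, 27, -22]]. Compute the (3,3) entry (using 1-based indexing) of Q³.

Characteristic polynomial: λ^3 - 7λ^2 - 14λ + 120 = (λ - 6)(λ - 5)(λ + 4), so the eigenvalues are -4, 5, 6.
λ=-4: eigenvector (1, 3, 3).
λ=5: eigenvector (0, 1, 1).
λ=6: eigenvector (1, 1, 0).
P = [[1, 0, 1], [3, 1, 1], [3, 1, 0]], D = diag(-4, 5, 6), P⁻¹ = [[1, -1, 1], [-3, 3, -2], [0, 1, -1]].
Q³ = P·diag(-64, 125, 216)·P⁻¹ = [[-64, 280, -280], [-567, 783, -658], [-567, 567, -442]].
The requested entry is -442.

-442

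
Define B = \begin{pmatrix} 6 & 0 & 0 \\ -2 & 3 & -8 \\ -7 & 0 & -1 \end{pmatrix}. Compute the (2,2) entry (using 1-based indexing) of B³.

Characteristic polynomial: r^3 - 8r^2 + 9r + 18 = (r - 6)(r - 3)(r + 1), so the eigenvalues are -1, 3, 6.
r=6: eigenvector (1, 2, -1).
r=3: eigenvector (0, 1, 0).
r=-1: eigenvector (0, 2, 1).
P = [[1, 0, 0], [2, 1, 2], [-1, 0, 1]], D = diag(6, 3, -1), P⁻¹ = [[1, 0, 0], [-4, 1, -2], [1, 0, 1]].
B³ = P·diag(216, 27, -1)·P⁻¹ = [[216, 0, 0], [322, 27, -56], [-217, 0, -1]].
The requested entry is 27.

27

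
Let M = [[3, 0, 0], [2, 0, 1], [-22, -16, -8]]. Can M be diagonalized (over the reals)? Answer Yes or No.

Characteristic polynomial: p(s) = s^3 + 5s^2 - 8s - 48 = (s - 3)(s + 4)^2.
s = -4 has algebraic multiplicity 2; rank(M + 4I) = 2, so geometric multiplicity = 1.
Geometric multiplicity < algebraic multiplicity, so M is not diagonalizable.

No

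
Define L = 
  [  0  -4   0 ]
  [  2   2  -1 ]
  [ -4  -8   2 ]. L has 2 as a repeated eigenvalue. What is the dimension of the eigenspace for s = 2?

1

L − 2I = [[-2, -4, 0], [2, 0, -1], [-4, -8, 0]].
This matrix has rank 2, so its null space has dimension 3 − 2 = 1.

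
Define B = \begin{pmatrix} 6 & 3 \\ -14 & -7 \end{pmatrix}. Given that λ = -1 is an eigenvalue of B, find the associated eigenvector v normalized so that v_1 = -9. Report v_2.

21

B + 1I = [[7, 3], [-14, -6]].
Solving (B + 1I)v = 0 gives the eigenspace spanned by (-9, 21).
With v_1 = -9, v = (-9, 21), so v_2 = 21.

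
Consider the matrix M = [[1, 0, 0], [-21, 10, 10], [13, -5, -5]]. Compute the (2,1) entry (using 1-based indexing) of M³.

Characteristic polynomial: s^3 - 6s^2 + 5s = s(s - 5)(s - 1), so the eigenvalues are 0, 1, 5.
s=0: eigenvector (0, -1, 1).
s=1: eigenvector (1, -1, 3).
s=5: eigenvector (0, -2, 1).
P = [[0, 1, 0], [-1, -1, -2], [1, 3, 1]], D = diag(0, 1, 5), P⁻¹ = [[-5, 1, 2], [1, 0, 0], [2, -1, -1]].
M³ = P·diag(0, 1, 125)·P⁻¹ = [[1, 0, 0], [-501, 250, 250], [253, -125, -125]].
The requested entry is -501.

-501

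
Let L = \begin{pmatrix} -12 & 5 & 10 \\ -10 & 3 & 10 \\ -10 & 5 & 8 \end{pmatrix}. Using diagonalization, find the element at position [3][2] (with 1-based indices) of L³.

Characteristic polynomial: t^3 + t^2 - 8t - 12 = (t - 3)(t + 2)^2, so the eigenvalues are -2, -2, 3.
t=-2: eigenvector (-1, 0, -1).
t=-2: eigenvector (3, 2, 2).
t=3: eigenvector (1, 1, 1).
P = [[-1, 3, 1], [0, 2, 1], [-1, 2, 1]], D = diag(-2, -2, 3), P⁻¹ = [[0, 1, -1], [1, 0, -1], [-2, 1, 2]].
L³ = P·diag(-8, -8, 27)·P⁻¹ = [[-78, 35, 70], [-70, 27, 70], [-70, 35, 62]].
The requested entry is 35.

35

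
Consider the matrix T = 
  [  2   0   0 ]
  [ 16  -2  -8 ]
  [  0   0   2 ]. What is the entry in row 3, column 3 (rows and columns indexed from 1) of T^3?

8

Characteristic polynomial: λ^3 - 2λ^2 - 4λ + 8 = (λ - 2)^2(λ + 2), so the eigenvalues are -2, 2, 2.
λ=2: eigenvector (1, 0, 2).
λ=-2: eigenvector (0, 1, 0).
λ=2: eigenvector (0, -2, 1).
P = [[1, 0, 0], [0, 1, -2], [2, 0, 1]], D = diag(2, -2, 2), P⁻¹ = [[1, 0, 0], [-4, 1, 2], [-2, 0, 1]].
T³ = P·diag(8, -8, 8)·P⁻¹ = [[8, 0, 0], [64, -8, -32], [0, 0, 8]].
The requested entry is 8.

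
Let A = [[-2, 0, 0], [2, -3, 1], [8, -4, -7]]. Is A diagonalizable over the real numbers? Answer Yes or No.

Characteristic polynomial: p(t) = t^3 + 12t^2 + 45t + 50 = (t + 2)(t + 5)^2.
t = -5 has algebraic multiplicity 2; rank(A + 5I) = 2, so geometric multiplicity = 1.
Geometric multiplicity < algebraic multiplicity, so A is not diagonalizable.

No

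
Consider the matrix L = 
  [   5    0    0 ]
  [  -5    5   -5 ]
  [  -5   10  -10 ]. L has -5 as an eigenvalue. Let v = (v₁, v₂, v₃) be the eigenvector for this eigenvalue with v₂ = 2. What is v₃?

L + 5I = [[10, 0, 0], [-5, 10, -5], [-5, 10, -5]].
Solving (L + 5I)v = 0 gives the eigenspace spanned by (0, 2, 4).
With v₂ = 2, v = (0, 2, 4), so v₃ = 4.

4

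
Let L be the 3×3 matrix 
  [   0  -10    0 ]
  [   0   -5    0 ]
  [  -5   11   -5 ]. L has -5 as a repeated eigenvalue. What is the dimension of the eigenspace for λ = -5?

L + 5I = [[5, -10, 0], [0, 0, 0], [-5, 11, 0]].
This matrix has rank 2, so its null space has dimension 3 − 2 = 1.

1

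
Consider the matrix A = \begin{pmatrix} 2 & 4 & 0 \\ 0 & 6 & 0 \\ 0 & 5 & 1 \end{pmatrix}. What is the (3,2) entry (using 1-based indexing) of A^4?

1295

Characteristic polynomial: λ^3 - 9λ^2 + 20λ - 12 = (λ - 6)(λ - 2)(λ - 1), so the eigenvalues are 1, 2, 6.
λ=2: eigenvector (1, 0, 0).
λ=1: eigenvector (0, 0, 1).
λ=6: eigenvector (1, 1, 1).
P = [[1, 0, 1], [0, 0, 1], [0, 1, 1]], D = diag(2, 1, 6), P⁻¹ = [[1, -1, 0], [0, -1, 1], [0, 1, 0]].
A⁴ = P·diag(16, 1, 1296)·P⁻¹ = [[16, 1280, 0], [0, 1296, 0], [0, 1295, 1]].
The requested entry is 1295.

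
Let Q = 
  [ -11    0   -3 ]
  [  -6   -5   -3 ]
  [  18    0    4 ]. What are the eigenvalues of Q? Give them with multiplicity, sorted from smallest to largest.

-5, -5, -2

Characteristic polynomial: p(μ) = μ^3 + 12μ^2 + 45μ + 50 = (μ + 2)(μ + 5)^2.
Roots (with multiplicity): -5, -5, -2.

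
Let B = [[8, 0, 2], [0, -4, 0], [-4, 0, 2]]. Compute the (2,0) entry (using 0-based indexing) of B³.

-304

Characteristic polynomial: t^3 - 6t^2 - 16t + 96 = (t - 6)(t - 4)(t + 4), so the eigenvalues are -4, 4, 6.
t=4: eigenvector (1, 0, -2).
t=-4: eigenvector (0, 1, 0).
t=6: eigenvector (1, 0, -1).
P = [[1, 0, 1], [0, 1, 0], [-2, 0, -1]], D = diag(4, -4, 6), P⁻¹ = [[-1, 0, -1], [0, 1, 0], [2, 0, 1]].
B³ = P·diag(64, -64, 216)·P⁻¹ = [[368, 0, 152], [0, -64, 0], [-304, 0, -88]].
The requested entry is -304.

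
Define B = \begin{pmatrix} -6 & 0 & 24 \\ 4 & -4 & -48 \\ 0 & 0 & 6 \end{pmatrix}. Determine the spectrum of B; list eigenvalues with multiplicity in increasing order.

Characteristic polynomial: p(μ) = μ^3 + 4μ^2 - 36μ - 144 = (μ - 6)(μ + 4)(μ + 6).
Roots (with multiplicity): -6, -4, 6.

-6, -4, 6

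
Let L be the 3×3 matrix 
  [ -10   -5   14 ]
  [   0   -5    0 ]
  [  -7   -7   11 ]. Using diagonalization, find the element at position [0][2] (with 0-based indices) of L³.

Characteristic polynomial: t^3 + 4t^2 - 17t - 60 = (t - 4)(t + 3)(t + 5), so the eigenvalues are -5, -3, 4.
t=4: eigenvector (1, 0, 1).
t=-3: eigenvector (-2, 0, -1).
t=-5: eigenvector (-1, 1, 0).
P = [[1, -2, -1], [0, 0, 1], [1, -1, 0]], D = diag(4, -3, -5), P⁻¹ = [[-1, -1, 2], [-1, -1, 1], [0, 1, 0]].
L³ = P·diag(64, -27, -125)·P⁻¹ = [[-118, 7, 182], [0, -125, 0], [-91, -91, 155]].
The requested entry is 182.

182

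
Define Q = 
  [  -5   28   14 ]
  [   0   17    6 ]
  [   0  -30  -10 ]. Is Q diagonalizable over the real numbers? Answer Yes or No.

Characteristic polynomial: p(r) = r^3 - 2r^2 - 25r + 50 = (r - 5)(r - 2)(r + 5).
All 3 eigenvalues are distinct, so Q is diagonalizable.

Yes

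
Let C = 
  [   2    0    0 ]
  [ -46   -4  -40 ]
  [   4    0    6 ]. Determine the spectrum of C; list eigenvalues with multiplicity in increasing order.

Characteristic polynomial: p(λ) = λ^3 - 4λ^2 - 20λ + 48 = (λ - 6)(λ - 2)(λ + 4).
Roots (with multiplicity): -4, 2, 6.

-4, 2, 6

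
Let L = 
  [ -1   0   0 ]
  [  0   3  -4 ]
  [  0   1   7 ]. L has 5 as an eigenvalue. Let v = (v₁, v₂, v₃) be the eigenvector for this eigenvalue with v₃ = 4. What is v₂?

-8

L − 5I = [[-6, 0, 0], [0, -2, -4], [0, 1, 2]].
Solving (L − 5I)v = 0 gives the eigenspace spanned by (0, -8, 4).
With v₃ = 4, v = (0, -8, 4), so v₂ = -8.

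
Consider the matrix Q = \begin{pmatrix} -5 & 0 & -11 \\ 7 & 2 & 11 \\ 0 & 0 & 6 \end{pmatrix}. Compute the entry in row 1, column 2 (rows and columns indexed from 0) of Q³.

Characteristic polynomial: μ^3 - 3μ^2 - 28μ + 60 = (μ - 6)(μ - 2)(μ + 5), so the eigenvalues are -5, 2, 6.
μ=-5: eigenvector (1, -1, 0).
μ=2: eigenvector (0, 1, 0).
μ=6: eigenvector (-1, 1, 1).
P = [[1, 0, -1], [-1, 1, 1], [0, 0, 1]], D = diag(-5, 2, 6), P⁻¹ = [[1, 0, 1], [1, 1, 0], [0, 0, 1]].
Q³ = P·diag(-125, 8, 216)·P⁻¹ = [[-125, 0, -341], [133, 8, 341], [0, 0, 216]].
The requested entry is 341.

341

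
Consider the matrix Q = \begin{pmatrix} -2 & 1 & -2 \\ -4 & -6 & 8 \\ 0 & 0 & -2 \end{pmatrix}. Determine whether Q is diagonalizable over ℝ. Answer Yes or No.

No

Characteristic polynomial: p(λ) = λ^3 + 10λ^2 + 32λ + 32 = (λ + 2)(λ + 4)^2.
λ = -4 has algebraic multiplicity 2; rank(Q + 4I) = 2, so geometric multiplicity = 1.
Geometric multiplicity < algebraic multiplicity, so Q is not diagonalizable.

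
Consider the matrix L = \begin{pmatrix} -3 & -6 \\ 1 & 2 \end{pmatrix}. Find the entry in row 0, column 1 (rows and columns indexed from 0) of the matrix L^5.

-6

Characteristic polynomial: s^2 + s = s(s + 1), so the eigenvalues are -1, 0.
s=-1: eigenvector (3, -1).
s=0: eigenvector (-2, 1).
P = [[3, -2], [-1, 1]], D = diag(-1, 0), P⁻¹ = [[1, 2], [1, 3]].
L⁵ = P·diag(-1, 0)·P⁻¹ = [[-3, -6], [1, 2]].
The requested entry is -6.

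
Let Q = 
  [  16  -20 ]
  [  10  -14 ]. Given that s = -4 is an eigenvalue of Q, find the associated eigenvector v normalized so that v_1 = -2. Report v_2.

Q + 4I = [[20, -20], [10, -10]].
Solving (Q + 4I)v = 0 gives the eigenspace spanned by (-2, -2).
With v_1 = -2, v = (-2, -2), so v_2 = -2.

-2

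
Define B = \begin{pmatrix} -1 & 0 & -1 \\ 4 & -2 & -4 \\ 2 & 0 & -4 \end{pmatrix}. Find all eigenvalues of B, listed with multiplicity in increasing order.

-3, -2, -2

Characteristic polynomial: p(μ) = μ^3 + 7μ^2 + 16μ + 12 = (μ + 2)^2(μ + 3).
Roots (with multiplicity): -3, -2, -2.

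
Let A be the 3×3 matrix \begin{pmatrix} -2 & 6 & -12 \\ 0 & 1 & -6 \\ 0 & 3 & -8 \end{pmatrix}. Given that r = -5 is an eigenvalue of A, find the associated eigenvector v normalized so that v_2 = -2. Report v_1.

A + 5I = [[3, 6, -12], [0, 6, -6], [0, 3, -3]].
Solving (A + 5I)v = 0 gives the eigenspace spanned by (-4, -2, -2).
With v_2 = -2, v = (-4, -2, -2), so v_1 = -4.

-4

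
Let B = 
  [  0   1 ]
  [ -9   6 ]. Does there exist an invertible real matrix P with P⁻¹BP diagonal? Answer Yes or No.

Characteristic polynomial: p(μ) = μ^2 - 6μ + 9 = (μ - 3)^2.
μ = 3 has algebraic multiplicity 2; rank(B − 3I) = 1, so geometric multiplicity = 1.
Geometric multiplicity < algebraic multiplicity, so B is not diagonalizable.

No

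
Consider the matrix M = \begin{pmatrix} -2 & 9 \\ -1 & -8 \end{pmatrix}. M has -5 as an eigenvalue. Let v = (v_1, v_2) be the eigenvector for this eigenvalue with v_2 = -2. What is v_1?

6

M + 5I = [[3, 9], [-1, -3]].
Solving (M + 5I)v = 0 gives the eigenspace spanned by (6, -2).
With v_2 = -2, v = (6, -2), so v_1 = 6.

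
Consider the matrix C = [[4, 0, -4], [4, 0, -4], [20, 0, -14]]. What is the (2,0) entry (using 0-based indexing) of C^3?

1520

Characteristic polynomial: t^3 + 10t^2 + 24t = t(t + 4)(t + 6), so the eigenvalues are -6, -4, 0.
t=-4: eigenvector (1, 1, 2).
t=0: eigenvector (0, -1, 0).
t=-6: eigenvector (2, 2, 5).
P = [[1, 0, 2], [1, -1, 2], [2, 0, 5]], D = diag(-4, 0, -6), P⁻¹ = [[5, 0, -2], [1, -1, 0], [-2, 0, 1]].
C³ = P·diag(-64, 0, -216)·P⁻¹ = [[544, 0, -304], [544, 0, -304], [1520, 0, -824]].
The requested entry is 1520.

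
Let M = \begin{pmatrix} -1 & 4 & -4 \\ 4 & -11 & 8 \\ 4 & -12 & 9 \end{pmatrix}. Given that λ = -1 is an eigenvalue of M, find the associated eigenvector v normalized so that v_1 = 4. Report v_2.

M + 1I = [[0, 4, -4], [4, -10, 8], [4, -12, 10]].
Solving (M + 1I)v = 0 gives the eigenspace spanned by (4, 8, 8).
With v_1 = 4, v = (4, 8, 8), so v_2 = 8.

8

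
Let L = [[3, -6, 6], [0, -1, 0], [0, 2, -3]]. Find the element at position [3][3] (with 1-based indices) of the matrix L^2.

9

Characteristic polynomial: s^3 + s^2 - 9s - 9 = (s - 3)(s + 1)(s + 3), so the eigenvalues are -3, -1, 3.
s=-3: eigenvector (1, 0, -1).
s=-1: eigenvector (0, 1, 1).
s=3: eigenvector (1, 0, 0).
P = [[1, 0, 1], [0, 1, 0], [-1, 1, 0]], D = diag(-3, -1, 3), P⁻¹ = [[0, 1, -1], [0, 1, 0], [1, -1, 1]].
L² = P·diag(9, 1, 9)·P⁻¹ = [[9, 0, 0], [0, 1, 0], [0, -8, 9]].
The requested entry is 9.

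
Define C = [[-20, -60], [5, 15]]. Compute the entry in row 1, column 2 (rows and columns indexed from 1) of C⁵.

Characteristic polynomial: s^2 + 5s = s(s + 5), so the eigenvalues are -5, 0.
s=0: eigenvector (-3, 1).
s=-5: eigenvector (4, -1).
P = [[-3, 4], [1, -1]], D = diag(0, -5), P⁻¹ = [[1, 4], [1, 3]].
C⁵ = P·diag(0, -3125)·P⁻¹ = [[-12500, -37500], [3125, 9375]].
The requested entry is -37500.

-37500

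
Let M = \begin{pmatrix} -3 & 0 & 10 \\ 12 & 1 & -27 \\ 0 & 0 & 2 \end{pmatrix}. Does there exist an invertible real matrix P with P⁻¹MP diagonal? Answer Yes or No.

Yes

Characteristic polynomial: p(λ) = λ^3 - 7λ + 6 = (λ - 2)(λ - 1)(λ + 3).
All 3 eigenvalues are distinct, so M is diagonalizable.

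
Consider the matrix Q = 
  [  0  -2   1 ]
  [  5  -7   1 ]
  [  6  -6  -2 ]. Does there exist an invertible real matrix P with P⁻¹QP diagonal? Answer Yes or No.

Characteristic polynomial: p(r) = r^3 + 9r^2 + 24r + 20 = (r + 2)^2(r + 5).
r = -2 has algebraic multiplicity 2; rank(Q + 2I) = 2, so geometric multiplicity = 1.
Geometric multiplicity < algebraic multiplicity, so Q is not diagonalizable.

No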